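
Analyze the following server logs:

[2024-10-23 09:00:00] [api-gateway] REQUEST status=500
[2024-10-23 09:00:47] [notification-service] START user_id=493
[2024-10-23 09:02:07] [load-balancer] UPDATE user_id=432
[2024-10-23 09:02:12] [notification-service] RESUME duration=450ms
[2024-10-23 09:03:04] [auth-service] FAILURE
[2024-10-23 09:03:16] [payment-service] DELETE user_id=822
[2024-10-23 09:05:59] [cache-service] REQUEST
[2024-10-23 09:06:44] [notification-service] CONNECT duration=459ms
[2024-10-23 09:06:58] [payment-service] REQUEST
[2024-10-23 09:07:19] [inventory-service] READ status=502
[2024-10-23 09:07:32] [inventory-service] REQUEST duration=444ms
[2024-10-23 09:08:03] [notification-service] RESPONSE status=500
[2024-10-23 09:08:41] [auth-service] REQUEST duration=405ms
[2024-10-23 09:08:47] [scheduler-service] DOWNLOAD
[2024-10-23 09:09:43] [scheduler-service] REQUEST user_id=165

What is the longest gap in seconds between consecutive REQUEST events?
359

To find the longest gap:

1. Extract all REQUEST events in chronological order
2. Calculate time differences between consecutive events
3. Find the maximum difference
4. Longest gap: 359 seconds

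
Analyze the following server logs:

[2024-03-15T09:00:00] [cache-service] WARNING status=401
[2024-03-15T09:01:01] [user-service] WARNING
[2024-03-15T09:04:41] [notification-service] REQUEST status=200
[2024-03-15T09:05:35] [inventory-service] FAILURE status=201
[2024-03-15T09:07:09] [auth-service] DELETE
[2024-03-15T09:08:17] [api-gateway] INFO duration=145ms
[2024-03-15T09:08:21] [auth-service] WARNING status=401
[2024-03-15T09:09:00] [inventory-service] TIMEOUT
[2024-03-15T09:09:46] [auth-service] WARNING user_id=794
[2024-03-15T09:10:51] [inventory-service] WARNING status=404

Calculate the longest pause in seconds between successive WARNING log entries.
440

To find the longest gap:

1. Extract all WARNING events in chronological order
2. Calculate time differences between consecutive events
3. Find the maximum difference
4. Longest gap: 440 seconds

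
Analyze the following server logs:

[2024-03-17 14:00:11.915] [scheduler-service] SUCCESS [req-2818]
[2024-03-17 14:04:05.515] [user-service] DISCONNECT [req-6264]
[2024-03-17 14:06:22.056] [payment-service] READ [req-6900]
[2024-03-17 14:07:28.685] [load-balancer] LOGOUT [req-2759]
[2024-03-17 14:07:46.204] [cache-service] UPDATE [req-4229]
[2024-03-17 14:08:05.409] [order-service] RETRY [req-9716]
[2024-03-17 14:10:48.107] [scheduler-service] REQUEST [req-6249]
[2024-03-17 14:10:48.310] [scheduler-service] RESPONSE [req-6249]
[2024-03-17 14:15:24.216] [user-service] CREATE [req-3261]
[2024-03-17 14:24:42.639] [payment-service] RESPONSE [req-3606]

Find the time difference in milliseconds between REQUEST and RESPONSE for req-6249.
203

To calculate latency:

1. Find REQUEST with id req-6249: 2024-03-17 14:10:48.107
2. Find RESPONSE with id req-6249: 2024-03-17 14:10:48.310
3. Latency: 2024-03-17 14:10:48.310 - 2024-03-17 14:10:48.107 = 203ms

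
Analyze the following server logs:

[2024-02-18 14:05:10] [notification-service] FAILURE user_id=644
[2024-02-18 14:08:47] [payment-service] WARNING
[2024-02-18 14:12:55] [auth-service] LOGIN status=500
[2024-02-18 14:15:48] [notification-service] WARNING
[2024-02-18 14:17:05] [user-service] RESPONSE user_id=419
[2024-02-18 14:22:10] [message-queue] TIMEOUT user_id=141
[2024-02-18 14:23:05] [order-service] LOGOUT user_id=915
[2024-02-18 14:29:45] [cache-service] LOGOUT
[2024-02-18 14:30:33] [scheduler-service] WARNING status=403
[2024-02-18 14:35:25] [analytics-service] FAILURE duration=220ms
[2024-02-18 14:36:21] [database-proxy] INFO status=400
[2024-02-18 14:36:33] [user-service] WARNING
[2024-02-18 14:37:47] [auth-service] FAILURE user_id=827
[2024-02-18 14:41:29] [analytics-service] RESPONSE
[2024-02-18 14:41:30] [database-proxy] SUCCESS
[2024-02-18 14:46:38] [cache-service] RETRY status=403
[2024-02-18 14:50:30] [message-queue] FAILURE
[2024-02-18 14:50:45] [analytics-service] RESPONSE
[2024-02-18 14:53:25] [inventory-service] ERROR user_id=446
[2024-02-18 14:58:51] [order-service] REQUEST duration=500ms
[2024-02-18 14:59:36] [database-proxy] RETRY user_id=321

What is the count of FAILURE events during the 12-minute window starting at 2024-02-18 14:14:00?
0

To count events in the time window:

1. Window boundaries: 2024-02-18 14:14:00 to 2024-02-18 14:26:00
2. Filter for FAILURE events within this window
3. Count matching events: 0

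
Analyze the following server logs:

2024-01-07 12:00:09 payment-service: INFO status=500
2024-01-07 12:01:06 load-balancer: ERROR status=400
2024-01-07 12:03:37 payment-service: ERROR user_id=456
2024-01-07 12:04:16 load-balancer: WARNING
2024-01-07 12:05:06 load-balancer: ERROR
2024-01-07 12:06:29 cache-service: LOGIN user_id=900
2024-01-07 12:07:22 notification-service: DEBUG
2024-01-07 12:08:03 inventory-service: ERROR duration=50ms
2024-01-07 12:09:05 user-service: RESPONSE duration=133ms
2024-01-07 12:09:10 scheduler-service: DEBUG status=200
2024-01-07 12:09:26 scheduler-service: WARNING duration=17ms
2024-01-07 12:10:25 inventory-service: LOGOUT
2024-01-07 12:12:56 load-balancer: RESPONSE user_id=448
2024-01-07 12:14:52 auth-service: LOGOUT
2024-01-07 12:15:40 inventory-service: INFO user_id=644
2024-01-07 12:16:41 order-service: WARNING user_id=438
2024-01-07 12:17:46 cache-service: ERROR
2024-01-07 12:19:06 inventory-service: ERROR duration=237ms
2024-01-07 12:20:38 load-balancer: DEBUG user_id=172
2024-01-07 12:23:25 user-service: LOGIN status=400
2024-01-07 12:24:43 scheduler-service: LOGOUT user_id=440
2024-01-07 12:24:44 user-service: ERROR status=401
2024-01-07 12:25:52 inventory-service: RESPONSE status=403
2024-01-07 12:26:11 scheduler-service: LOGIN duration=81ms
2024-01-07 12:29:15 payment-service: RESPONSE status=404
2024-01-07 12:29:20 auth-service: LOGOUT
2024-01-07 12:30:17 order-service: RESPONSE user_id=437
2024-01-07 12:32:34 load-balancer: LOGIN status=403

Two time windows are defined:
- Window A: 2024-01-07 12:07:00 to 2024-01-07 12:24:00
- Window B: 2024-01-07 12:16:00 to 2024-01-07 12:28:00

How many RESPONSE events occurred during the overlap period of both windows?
0

To find overlap events:

1. Window A: 2024-01-07 12:07:00 to 2024-01-07 12:24:00
2. Window B: 2024-01-07 12:16:00 to 2024-01-07 12:28:00
3. Overlap period: 2024-01-07 12:16:00 to 2024-01-07 12:24:00
4. Count RESPONSE events in overlap: 0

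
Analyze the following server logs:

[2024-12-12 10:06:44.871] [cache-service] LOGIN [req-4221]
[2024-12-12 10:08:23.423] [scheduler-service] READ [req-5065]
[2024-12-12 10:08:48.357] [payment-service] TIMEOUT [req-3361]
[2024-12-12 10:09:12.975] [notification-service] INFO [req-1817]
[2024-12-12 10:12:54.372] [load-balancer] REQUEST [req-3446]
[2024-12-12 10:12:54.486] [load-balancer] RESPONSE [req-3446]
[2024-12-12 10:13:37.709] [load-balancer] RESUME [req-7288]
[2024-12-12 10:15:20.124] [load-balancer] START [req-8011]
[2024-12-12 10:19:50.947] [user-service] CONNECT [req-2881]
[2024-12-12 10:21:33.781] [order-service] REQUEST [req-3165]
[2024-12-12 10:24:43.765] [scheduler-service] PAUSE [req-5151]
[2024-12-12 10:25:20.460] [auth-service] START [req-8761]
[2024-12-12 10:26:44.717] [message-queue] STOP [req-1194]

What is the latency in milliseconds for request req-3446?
114

To calculate latency:

1. Find REQUEST with id req-3446: 2024-12-12 10:12:54.372
2. Find RESPONSE with id req-3446: 2024-12-12 10:12:54.486
3. Latency: 2024-12-12 10:12:54.486 - 2024-12-12 10:12:54.372 = 114ms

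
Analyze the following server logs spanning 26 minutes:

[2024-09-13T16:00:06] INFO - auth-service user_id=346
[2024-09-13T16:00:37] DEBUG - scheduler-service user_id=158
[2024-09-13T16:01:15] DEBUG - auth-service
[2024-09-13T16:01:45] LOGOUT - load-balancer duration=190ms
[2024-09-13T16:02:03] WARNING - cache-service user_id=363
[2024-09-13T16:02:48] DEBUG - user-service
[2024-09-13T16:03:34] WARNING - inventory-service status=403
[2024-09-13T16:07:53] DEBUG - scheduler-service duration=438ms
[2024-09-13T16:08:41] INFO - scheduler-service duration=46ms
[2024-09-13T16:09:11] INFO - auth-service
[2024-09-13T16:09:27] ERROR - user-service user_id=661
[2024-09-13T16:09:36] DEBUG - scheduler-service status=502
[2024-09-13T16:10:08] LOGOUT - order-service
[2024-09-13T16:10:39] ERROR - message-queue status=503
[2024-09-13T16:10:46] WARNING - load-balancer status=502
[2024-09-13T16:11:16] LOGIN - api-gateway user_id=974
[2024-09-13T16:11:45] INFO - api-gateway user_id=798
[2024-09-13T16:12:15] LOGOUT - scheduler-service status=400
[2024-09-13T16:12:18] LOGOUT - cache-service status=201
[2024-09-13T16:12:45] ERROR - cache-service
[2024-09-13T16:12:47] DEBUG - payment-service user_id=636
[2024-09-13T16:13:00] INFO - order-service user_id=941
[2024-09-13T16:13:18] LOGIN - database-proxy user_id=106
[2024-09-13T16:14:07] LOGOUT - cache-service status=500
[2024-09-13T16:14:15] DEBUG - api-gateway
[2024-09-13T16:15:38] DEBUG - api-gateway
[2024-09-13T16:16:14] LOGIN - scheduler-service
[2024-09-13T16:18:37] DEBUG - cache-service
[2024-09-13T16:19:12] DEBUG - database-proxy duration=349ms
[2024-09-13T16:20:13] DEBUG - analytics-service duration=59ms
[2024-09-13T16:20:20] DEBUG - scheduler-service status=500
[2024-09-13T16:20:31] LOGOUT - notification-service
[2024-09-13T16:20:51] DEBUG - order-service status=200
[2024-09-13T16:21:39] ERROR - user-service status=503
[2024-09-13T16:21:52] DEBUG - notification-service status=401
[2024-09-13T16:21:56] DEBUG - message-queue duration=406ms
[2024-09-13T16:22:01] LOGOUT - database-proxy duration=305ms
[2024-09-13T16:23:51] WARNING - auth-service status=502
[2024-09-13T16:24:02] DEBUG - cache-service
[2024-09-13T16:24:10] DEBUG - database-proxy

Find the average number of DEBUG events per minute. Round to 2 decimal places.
0.65

To calculate the rate:

1. Count total DEBUG events: 17
2. Total time period: 26 minutes
3. Rate = 17 / 26 = 0.65 events per minute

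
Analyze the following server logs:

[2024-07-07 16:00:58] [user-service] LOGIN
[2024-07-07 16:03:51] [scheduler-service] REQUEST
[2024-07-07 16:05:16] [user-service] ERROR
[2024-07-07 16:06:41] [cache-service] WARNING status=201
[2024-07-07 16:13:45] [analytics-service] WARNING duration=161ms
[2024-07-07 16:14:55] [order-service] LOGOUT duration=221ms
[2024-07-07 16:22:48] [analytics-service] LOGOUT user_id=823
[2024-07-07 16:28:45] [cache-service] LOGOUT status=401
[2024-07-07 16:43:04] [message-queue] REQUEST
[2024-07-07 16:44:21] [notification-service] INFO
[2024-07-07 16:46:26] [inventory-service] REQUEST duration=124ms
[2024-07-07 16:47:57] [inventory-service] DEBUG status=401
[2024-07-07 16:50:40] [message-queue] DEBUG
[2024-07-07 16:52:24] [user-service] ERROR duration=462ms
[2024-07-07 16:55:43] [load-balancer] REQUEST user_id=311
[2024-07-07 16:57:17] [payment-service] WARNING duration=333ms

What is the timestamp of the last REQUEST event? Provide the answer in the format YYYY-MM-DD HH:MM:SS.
2024-07-07 16:55:43

To find the last event:

1. Filter for all REQUEST events
2. Sort by timestamp
3. Select the last one
4. Timestamp: 2024-07-07 16:55:43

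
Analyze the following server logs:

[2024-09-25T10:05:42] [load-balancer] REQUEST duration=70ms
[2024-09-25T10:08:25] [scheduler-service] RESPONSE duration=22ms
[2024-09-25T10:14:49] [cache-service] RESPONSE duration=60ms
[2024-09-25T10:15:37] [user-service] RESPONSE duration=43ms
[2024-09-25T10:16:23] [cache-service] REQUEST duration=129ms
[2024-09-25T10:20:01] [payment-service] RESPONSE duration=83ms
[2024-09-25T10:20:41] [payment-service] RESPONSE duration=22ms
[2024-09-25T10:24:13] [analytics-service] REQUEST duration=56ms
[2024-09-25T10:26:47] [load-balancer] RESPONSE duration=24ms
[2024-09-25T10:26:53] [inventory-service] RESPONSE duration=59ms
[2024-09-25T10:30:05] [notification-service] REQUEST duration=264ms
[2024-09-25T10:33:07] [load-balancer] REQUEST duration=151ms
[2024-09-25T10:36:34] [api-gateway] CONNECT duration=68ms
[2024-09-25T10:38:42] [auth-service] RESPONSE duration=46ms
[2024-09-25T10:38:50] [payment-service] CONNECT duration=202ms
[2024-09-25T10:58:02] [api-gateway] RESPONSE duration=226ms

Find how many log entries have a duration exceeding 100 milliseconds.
5

To count timeouts:

1. Threshold: 100ms
2. Extract duration from each log entry
3. Count entries where duration > 100
4. Timeout count: 5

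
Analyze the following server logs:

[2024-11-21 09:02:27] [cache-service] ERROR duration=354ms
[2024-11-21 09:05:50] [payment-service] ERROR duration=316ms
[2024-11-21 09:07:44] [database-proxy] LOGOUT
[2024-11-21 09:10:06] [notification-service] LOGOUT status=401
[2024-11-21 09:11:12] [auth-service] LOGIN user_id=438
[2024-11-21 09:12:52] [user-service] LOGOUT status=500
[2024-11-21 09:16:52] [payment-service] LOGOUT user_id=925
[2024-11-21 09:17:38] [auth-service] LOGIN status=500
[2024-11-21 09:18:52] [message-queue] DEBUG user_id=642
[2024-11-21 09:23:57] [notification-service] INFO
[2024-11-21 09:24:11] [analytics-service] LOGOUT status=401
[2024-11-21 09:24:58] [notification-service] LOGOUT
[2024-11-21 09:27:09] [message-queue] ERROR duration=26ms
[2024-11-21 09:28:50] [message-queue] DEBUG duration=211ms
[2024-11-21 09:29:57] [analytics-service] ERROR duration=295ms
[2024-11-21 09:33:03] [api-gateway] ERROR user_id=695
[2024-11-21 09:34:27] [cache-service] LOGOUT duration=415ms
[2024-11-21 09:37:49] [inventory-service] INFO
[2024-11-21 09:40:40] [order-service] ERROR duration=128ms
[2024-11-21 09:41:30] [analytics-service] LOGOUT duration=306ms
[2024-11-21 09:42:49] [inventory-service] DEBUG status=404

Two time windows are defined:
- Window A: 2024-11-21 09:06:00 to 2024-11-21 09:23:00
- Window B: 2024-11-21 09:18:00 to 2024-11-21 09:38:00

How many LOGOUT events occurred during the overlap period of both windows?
0

To find overlap events:

1. Window A: 2024-11-21 09:06:00 to 2024-11-21 09:23:00
2. Window B: 2024-11-21 09:18:00 to 2024-11-21 09:38:00
3. Overlap period: 2024-11-21 09:18:00 to 2024-11-21 09:23:00
4. Count LOGOUT events in overlap: 0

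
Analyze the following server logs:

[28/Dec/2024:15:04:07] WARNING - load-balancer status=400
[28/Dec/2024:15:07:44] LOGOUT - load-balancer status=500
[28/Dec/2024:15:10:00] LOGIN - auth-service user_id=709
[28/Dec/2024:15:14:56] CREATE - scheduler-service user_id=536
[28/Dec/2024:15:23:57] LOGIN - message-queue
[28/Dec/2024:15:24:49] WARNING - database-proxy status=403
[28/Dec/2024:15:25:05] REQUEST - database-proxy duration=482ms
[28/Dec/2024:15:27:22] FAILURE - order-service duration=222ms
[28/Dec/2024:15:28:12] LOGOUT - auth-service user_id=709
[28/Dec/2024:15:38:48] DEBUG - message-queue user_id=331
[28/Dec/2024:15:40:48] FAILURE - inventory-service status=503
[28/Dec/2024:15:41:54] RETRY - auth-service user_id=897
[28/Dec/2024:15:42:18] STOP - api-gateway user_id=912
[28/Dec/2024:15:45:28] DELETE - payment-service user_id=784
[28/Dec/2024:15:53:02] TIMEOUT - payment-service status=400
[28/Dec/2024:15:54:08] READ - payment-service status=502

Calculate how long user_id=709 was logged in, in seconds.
1092

To calculate session duration:

1. Find LOGIN event for user_id=709: 28/Dec/2024:15:10:00
2. Find LOGOUT event for user_id=709: 28/Dec/2024:15:28:12
3. Session duration: 28/Dec/2024:15:28:12 - 28/Dec/2024:15:10:00 = 1092 seconds (18 minutes)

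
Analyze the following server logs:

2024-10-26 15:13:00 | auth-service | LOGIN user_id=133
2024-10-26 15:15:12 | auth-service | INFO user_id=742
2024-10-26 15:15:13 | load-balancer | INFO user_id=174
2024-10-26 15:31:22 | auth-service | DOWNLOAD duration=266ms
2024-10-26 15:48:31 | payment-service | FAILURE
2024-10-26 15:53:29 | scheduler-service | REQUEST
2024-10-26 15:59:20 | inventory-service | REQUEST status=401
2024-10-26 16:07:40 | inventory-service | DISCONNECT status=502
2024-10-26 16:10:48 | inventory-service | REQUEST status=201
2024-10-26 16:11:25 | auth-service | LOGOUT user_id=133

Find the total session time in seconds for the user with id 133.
3505

To calculate session duration:

1. Find LOGIN event for user_id=133: 2024-10-26 15:13:00
2. Find LOGOUT event for user_id=133: 2024-10-26 16:11:25
3. Session duration: 2024-10-26 16:11:25 - 2024-10-26 15:13:00 = 3505 seconds (58 minutes)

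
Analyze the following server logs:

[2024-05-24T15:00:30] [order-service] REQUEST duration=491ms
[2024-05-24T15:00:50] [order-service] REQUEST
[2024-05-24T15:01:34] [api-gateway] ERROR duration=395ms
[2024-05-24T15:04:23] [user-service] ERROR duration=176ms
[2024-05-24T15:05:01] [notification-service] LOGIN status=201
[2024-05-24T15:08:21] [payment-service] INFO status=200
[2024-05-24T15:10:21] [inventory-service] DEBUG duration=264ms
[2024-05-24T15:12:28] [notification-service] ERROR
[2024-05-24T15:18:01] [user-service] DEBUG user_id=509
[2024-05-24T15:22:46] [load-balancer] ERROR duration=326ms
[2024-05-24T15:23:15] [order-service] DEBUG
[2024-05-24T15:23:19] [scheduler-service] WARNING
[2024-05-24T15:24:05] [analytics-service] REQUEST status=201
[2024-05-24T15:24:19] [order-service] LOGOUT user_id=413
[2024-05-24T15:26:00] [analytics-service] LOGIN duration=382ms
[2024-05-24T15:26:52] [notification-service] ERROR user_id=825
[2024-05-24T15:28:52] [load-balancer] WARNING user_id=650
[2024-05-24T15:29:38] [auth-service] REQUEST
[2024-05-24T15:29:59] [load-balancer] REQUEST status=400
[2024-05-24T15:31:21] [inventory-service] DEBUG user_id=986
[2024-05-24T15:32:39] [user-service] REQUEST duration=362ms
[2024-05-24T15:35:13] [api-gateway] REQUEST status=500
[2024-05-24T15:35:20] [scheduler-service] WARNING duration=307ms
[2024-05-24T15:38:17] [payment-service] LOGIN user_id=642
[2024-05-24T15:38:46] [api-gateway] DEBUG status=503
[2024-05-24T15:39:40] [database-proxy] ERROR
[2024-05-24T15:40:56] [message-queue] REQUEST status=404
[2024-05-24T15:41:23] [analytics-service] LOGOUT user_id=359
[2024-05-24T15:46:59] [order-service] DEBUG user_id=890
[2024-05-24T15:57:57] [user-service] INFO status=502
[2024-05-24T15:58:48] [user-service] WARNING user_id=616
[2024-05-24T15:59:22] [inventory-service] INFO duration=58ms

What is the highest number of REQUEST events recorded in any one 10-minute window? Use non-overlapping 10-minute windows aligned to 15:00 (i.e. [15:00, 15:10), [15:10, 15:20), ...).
3

To find the burst window:

1. Divide the log period into non-overlapping 10-minute windows starting at 15:00
2. Count REQUEST events in each window
3. Find the window with maximum count
4. Maximum events in a window: 3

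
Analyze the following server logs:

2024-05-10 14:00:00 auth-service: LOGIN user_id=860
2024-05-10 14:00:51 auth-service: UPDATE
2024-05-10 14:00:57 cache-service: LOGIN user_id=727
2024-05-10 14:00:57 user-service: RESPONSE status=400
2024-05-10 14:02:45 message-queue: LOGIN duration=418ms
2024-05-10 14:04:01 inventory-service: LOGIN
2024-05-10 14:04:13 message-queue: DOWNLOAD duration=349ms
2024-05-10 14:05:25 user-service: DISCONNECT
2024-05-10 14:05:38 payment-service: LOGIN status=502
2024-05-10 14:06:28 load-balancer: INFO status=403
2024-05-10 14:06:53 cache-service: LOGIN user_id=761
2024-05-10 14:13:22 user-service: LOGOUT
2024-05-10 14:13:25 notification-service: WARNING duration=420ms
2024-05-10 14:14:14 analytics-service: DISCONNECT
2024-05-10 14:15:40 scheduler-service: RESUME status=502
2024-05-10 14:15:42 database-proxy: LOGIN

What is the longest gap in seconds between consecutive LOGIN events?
529

To find the longest gap:

1. Extract all LOGIN events in chronological order
2. Calculate time differences between consecutive events
3. Find the maximum difference
4. Longest gap: 529 seconds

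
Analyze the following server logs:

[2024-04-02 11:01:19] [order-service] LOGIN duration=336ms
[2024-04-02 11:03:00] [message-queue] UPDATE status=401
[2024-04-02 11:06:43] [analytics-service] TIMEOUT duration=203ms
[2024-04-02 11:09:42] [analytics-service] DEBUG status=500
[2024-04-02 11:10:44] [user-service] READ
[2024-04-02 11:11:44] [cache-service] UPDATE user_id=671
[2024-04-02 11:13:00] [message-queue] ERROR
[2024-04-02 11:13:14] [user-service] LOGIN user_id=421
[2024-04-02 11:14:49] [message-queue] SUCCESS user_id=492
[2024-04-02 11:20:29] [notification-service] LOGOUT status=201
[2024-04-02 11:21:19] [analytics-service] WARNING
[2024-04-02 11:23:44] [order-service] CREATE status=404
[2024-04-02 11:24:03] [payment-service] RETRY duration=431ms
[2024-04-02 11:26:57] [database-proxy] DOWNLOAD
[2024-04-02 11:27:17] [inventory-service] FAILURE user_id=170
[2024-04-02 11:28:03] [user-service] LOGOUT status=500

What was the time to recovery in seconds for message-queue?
109

To calculate recovery time:

1. Find ERROR event for message-queue: 2024-04-02 11:13:00
2. Find next SUCCESS event for message-queue: 2024-04-02 11:14:49
3. Recovery time: 2024-04-02 11:14:49 - 2024-04-02 11:13:00 = 109 seconds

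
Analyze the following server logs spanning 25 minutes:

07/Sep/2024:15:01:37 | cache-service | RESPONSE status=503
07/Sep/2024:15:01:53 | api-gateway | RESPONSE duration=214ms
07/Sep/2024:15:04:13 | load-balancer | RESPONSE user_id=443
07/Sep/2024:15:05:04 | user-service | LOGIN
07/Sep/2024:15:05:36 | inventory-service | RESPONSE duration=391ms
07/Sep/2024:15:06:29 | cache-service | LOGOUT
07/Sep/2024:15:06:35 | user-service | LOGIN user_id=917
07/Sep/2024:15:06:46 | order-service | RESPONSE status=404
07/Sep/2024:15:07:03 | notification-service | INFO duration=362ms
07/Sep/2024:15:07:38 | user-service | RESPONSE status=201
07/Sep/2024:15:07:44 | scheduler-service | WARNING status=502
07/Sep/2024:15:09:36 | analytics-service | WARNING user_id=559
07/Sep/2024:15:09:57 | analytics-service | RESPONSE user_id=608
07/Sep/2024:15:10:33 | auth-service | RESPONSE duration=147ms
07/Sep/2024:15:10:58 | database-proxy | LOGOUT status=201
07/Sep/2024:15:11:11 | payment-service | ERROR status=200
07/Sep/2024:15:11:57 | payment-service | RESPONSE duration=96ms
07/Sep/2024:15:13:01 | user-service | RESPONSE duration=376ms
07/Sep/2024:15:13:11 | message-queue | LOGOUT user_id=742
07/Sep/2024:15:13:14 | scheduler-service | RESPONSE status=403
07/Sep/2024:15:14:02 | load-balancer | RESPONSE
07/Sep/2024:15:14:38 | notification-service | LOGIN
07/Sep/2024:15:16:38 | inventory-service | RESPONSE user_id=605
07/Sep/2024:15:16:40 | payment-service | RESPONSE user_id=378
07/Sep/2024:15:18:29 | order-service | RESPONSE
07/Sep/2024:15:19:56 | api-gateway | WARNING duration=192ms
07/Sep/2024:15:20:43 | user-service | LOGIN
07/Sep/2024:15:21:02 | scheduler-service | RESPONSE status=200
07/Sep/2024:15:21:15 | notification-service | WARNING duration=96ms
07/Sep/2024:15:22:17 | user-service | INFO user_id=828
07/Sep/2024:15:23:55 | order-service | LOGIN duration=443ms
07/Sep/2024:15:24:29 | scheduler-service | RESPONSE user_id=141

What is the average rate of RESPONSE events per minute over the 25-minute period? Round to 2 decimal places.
0.68

To calculate the rate:

1. Count total RESPONSE events: 17
2. Total time period: 25 minutes
3. Rate = 17 / 25 = 0.68 events per minute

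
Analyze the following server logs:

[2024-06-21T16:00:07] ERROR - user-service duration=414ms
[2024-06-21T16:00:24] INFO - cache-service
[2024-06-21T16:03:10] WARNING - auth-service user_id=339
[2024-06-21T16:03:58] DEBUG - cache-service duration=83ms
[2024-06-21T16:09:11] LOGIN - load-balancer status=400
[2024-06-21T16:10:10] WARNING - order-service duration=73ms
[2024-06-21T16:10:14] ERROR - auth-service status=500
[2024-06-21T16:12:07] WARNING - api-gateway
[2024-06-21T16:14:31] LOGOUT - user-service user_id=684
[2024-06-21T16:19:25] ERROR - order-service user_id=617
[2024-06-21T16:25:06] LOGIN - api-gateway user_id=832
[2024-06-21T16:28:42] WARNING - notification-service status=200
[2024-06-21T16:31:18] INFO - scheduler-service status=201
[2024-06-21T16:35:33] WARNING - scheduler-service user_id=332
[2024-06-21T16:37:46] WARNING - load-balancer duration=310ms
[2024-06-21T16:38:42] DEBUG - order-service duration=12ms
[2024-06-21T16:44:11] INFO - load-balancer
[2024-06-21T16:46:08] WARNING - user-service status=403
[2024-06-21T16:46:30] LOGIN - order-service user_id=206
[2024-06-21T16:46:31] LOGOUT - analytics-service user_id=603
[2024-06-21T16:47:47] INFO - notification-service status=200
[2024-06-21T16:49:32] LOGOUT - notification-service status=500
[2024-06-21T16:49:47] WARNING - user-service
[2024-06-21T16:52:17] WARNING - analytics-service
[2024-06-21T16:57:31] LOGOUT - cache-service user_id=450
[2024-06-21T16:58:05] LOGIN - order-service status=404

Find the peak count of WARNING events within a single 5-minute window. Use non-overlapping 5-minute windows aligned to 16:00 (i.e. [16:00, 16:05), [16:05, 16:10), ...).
2

To find the burst window:

1. Divide the log period into non-overlapping 5-minute windows starting at 16:00
2. Count WARNING events in each window
3. Find the window with maximum count
4. Maximum events in a window: 2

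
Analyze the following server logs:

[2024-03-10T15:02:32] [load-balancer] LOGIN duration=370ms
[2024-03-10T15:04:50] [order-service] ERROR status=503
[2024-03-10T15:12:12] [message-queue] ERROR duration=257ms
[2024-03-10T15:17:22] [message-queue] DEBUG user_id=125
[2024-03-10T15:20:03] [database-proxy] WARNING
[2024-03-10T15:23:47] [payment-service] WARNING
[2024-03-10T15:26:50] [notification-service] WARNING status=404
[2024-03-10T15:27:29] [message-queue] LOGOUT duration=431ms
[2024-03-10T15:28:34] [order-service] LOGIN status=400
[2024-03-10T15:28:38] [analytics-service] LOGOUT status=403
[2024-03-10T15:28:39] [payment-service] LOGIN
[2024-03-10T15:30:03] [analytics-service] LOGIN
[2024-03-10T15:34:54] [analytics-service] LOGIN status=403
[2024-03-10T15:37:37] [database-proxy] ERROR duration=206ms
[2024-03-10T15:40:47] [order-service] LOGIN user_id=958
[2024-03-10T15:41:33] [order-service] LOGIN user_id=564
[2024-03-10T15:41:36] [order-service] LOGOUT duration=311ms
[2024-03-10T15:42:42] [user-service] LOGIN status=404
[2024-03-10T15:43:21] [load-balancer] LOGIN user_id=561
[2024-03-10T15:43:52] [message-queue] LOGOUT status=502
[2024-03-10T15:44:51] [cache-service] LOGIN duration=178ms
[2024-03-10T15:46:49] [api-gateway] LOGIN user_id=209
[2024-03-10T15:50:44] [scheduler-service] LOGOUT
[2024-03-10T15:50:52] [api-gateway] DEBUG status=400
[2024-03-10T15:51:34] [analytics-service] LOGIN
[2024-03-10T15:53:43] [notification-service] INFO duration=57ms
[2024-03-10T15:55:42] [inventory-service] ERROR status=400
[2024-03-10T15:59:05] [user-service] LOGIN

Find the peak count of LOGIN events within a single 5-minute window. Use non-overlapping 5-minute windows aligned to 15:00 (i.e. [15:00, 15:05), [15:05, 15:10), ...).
5

To find the burst window:

1. Divide the log period into non-overlapping 5-minute windows starting at 15:00
2. Count LOGIN events in each window
3. Find the window with maximum count
4. Maximum events in a window: 5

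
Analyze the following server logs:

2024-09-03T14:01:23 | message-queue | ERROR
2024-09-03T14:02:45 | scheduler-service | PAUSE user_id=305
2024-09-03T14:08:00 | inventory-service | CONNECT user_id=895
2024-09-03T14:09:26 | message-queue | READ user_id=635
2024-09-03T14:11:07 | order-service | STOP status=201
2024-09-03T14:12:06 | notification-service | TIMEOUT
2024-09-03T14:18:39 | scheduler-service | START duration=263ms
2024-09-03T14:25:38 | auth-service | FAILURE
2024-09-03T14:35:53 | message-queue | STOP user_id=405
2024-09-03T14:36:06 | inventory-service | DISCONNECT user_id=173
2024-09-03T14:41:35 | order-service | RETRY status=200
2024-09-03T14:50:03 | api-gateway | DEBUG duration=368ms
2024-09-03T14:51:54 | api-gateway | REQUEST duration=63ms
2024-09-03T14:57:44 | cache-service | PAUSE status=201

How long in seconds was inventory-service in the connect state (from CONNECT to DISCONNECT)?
1686

To calculate state duration:

1. Find CONNECT event for inventory-service: 2024-09-03T14:08:00
2. Find DISCONNECT event for inventory-service: 2024-09-03T14:36:06
3. Calculate duration: 2024-09-03T14:36:06 - 2024-09-03T14:08:00 = 1686 seconds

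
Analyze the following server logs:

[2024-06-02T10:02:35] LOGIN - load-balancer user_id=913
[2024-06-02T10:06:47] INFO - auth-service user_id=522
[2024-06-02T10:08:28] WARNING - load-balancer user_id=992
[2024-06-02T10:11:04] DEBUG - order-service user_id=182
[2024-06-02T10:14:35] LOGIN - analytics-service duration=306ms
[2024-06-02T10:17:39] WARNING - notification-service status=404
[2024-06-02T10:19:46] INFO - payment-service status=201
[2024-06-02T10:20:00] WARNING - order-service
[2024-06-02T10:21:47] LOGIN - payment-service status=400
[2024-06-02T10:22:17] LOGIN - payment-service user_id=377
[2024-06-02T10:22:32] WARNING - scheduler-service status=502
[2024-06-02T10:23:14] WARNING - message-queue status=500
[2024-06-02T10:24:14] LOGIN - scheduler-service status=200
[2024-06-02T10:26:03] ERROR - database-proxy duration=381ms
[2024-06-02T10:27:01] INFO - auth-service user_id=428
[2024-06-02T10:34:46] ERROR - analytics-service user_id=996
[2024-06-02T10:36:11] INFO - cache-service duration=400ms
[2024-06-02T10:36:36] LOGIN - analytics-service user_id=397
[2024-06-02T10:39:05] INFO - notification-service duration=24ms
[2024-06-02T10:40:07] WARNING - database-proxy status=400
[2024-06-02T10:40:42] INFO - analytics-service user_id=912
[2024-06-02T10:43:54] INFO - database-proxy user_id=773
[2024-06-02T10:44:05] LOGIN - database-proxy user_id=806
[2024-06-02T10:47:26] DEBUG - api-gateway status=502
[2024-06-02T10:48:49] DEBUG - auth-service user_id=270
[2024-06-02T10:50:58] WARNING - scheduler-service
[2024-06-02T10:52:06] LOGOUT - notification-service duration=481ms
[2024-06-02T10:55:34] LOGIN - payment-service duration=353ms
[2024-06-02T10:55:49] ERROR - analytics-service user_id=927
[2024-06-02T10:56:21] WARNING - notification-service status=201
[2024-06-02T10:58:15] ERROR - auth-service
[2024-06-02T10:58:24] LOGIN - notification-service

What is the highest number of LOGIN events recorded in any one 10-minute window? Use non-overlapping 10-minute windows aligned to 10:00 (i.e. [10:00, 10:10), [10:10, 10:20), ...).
3

To find the burst window:

1. Divide the log period into non-overlapping 10-minute windows starting at 10:00
2. Count LOGIN events in each window
3. Find the window with maximum count
4. Maximum events in a window: 3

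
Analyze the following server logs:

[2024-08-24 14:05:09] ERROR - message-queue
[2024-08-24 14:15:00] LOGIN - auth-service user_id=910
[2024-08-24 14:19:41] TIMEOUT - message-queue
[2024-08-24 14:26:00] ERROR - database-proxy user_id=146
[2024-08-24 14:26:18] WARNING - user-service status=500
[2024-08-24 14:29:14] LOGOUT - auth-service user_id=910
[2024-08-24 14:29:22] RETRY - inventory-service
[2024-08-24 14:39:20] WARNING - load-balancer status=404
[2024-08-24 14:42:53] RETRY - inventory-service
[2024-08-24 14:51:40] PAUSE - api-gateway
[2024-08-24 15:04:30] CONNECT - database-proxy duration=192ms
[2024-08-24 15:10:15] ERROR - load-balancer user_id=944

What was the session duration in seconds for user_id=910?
854

To calculate session duration:

1. Find LOGIN event for user_id=910: 2024-08-24 14:15:00
2. Find LOGOUT event for user_id=910: 2024-08-24 14:29:14
3. Session duration: 2024-08-24 14:29:14 - 2024-08-24 14:15:00 = 854 seconds (14 minutes)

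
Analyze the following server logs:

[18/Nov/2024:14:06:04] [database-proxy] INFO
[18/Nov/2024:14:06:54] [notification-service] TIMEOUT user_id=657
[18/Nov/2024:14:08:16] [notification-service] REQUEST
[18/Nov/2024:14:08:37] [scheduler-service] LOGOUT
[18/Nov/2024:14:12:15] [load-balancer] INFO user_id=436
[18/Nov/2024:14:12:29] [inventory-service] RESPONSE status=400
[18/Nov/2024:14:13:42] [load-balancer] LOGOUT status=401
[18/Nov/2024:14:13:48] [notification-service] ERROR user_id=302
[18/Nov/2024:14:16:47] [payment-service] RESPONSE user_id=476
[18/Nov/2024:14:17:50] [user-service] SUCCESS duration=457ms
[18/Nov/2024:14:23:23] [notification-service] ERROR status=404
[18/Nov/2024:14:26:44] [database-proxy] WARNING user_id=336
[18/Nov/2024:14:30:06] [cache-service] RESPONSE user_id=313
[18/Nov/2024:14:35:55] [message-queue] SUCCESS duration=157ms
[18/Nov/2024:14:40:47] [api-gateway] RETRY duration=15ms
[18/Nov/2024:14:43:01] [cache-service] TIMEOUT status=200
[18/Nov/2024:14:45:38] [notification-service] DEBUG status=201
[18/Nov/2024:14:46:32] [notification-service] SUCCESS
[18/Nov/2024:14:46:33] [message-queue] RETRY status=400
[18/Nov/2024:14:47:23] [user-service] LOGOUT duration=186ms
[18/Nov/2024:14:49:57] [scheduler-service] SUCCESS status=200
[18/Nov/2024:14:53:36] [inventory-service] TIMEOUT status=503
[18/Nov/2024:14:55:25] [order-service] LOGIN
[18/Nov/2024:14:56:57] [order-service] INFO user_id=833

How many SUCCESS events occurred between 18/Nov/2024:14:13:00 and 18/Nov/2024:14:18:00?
1

To count events in the time window:

1. Window boundaries: 18/Nov/2024:14:13:00 to 18/Nov/2024:14:18:00
2. Filter for SUCCESS events within this window
3. Count matching events: 1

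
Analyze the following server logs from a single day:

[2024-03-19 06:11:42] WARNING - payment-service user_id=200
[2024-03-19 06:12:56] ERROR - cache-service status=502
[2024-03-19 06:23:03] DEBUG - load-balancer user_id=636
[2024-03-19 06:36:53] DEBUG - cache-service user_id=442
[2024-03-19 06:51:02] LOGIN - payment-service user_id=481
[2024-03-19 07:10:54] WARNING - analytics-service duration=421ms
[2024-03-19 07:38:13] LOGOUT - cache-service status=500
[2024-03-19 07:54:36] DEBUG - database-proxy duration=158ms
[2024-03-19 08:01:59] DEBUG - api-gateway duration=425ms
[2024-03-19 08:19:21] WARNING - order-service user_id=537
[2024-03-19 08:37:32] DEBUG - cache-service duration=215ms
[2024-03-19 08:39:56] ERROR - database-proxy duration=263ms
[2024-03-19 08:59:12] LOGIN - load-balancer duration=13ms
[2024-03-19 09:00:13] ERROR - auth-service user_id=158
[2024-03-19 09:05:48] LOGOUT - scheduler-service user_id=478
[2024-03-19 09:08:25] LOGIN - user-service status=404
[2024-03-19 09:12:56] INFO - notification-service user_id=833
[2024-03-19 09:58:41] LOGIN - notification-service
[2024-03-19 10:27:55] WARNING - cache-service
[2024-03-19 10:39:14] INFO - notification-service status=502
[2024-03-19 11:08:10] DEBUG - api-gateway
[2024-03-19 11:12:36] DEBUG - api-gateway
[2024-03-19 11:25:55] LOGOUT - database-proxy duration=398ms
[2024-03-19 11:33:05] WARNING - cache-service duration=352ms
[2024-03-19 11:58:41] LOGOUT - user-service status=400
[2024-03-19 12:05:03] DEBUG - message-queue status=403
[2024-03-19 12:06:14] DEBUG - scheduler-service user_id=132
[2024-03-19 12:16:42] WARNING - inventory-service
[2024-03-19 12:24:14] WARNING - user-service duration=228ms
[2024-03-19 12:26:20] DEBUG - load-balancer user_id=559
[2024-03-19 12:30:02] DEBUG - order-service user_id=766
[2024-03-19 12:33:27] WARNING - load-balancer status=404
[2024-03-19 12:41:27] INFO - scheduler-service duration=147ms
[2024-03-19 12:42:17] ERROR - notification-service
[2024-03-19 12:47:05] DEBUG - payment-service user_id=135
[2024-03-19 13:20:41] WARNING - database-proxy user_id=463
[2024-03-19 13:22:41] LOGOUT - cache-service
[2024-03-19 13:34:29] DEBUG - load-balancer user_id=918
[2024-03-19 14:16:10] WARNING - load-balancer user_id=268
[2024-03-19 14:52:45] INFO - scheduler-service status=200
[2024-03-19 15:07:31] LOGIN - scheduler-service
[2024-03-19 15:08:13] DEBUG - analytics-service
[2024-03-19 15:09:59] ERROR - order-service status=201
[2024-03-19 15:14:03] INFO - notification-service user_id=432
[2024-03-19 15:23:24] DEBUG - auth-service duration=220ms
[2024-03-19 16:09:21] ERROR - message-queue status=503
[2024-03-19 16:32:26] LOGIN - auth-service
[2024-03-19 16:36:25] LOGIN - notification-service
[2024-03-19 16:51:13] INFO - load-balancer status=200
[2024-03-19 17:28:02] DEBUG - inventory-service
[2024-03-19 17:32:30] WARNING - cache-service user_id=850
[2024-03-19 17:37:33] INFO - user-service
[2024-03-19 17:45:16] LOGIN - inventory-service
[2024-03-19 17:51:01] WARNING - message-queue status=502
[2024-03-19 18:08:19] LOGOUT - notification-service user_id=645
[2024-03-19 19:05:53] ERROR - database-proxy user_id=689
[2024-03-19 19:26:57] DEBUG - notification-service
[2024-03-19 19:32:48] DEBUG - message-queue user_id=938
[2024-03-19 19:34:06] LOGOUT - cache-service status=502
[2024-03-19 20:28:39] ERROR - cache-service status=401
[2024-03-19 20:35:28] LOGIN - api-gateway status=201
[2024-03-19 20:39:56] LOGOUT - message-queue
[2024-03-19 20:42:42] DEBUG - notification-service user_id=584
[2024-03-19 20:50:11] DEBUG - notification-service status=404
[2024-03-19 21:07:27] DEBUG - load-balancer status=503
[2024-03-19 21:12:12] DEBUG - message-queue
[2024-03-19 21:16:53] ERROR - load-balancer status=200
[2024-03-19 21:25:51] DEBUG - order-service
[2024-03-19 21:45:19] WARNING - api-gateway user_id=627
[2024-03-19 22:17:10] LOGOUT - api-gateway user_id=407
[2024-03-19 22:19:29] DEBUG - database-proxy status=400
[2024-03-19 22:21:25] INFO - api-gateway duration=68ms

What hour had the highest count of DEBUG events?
12

To find the peak hour:

1. Group all DEBUG events by hour
2. Count events in each hour
3. Find hour with maximum count
4. Peak hour: 12 (with 5 events)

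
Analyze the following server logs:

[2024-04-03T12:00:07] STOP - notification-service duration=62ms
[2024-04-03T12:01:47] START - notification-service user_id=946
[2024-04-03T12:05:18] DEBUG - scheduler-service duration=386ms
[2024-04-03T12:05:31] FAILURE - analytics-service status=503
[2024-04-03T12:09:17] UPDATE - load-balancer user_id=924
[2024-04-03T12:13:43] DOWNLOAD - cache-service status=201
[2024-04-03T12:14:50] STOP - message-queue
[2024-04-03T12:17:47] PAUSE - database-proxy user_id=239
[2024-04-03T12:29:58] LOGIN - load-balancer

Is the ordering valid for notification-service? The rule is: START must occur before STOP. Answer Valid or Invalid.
Invalid

To validate ordering:

1. Required order: START → STOP
2. Rule: START must occur before STOP
3. Check actual order of events for notification-service
4. Result: Invalid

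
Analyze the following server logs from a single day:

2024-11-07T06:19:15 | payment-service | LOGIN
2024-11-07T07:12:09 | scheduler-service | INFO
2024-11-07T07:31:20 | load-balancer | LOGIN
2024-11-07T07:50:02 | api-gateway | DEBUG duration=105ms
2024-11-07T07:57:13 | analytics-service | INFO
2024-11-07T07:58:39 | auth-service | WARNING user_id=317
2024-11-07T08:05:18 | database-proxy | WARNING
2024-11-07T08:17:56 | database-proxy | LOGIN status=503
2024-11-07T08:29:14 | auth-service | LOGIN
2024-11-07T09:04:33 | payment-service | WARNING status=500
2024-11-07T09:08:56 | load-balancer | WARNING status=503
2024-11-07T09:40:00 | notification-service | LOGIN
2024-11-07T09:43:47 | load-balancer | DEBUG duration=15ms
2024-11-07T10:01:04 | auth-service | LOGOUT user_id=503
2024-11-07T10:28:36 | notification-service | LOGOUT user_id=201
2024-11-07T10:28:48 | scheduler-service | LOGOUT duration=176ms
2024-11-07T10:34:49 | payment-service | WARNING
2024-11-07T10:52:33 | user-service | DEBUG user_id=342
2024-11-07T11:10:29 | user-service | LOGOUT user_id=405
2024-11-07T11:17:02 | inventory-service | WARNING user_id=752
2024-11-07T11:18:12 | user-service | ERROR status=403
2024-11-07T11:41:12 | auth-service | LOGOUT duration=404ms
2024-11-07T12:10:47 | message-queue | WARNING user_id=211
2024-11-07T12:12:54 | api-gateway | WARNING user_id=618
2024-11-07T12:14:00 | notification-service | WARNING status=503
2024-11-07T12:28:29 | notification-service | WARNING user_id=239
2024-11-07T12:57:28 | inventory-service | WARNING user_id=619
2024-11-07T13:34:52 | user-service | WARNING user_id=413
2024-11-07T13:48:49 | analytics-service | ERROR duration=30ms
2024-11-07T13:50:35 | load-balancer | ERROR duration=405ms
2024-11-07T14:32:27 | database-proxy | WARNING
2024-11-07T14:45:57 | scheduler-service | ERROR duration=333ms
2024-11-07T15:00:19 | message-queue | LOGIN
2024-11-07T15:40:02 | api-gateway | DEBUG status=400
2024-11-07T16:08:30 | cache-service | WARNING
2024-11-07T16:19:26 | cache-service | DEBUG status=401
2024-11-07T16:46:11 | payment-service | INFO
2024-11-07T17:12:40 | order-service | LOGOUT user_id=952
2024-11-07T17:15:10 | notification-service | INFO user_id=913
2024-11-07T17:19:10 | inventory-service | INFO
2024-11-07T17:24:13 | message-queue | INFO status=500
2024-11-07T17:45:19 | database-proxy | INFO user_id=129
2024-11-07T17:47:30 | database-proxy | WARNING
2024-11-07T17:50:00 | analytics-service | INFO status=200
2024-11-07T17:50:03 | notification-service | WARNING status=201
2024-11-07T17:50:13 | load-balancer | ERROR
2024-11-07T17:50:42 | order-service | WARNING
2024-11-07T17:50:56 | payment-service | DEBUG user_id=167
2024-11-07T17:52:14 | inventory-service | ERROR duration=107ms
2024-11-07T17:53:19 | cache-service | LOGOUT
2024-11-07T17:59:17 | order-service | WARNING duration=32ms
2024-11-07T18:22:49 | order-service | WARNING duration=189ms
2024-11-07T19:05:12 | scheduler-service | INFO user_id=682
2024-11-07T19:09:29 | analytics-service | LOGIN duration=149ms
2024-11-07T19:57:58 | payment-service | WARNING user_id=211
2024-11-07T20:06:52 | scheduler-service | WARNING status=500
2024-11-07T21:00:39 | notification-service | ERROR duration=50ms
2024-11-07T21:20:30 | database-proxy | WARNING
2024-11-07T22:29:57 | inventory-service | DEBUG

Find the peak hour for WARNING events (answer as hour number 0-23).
12

To find the peak hour:

1. Group all WARNING events by hour
2. Count events in each hour
3. Find hour with maximum count
4. Peak hour: 12 (with 5 events)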